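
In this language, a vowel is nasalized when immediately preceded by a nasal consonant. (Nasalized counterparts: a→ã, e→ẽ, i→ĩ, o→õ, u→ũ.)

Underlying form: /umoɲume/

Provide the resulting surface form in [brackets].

[umõɲũmẽ]

/o/ after nasal /m/ → [õ]
/u/ after nasal /ɲ/ → [ũ]
/e/ after nasal /m/ → [ẽ]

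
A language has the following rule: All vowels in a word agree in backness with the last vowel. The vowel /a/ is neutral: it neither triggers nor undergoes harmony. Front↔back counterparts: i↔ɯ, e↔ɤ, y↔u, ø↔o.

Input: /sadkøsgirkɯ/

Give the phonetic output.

/ø/ harmonizes with /ɯ/ ([+back]) → [o]
/i/ harmonizes with /ɯ/ ([+back]) → [ɯ]

[sadkosgɯrkɯ]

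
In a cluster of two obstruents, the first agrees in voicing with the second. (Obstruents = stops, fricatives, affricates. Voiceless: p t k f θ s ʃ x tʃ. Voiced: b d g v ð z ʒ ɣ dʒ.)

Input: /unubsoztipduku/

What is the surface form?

/b/ before /s/ (voiceless) → [p]
/z/ before /t/ (voiceless) → [s]
/p/ before /d/ (voiced) → [b]

[unupsostibduku]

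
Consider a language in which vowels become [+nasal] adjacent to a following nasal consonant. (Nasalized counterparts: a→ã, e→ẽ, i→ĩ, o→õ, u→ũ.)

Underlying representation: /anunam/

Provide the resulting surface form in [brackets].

/a/ before nasal /n/ → [ã]
/u/ before nasal /n/ → [ũ]
/a/ before nasal /m/ → [ã]

[ãnũnãm]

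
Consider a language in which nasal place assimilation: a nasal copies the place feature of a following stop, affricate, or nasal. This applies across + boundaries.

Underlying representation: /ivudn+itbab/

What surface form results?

[ivudn+itbab]

no segment meets the rule's conditions; no change.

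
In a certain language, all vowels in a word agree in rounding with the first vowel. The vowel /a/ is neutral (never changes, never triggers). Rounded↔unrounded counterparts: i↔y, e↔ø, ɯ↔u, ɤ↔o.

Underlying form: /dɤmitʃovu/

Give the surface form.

/o/ harmonizes with /ɤ/ ([-round]) → [ɤ]
/u/ harmonizes with /ɤ/ ([-round]) → [ɯ]

[dɤmitʃɤvɯ]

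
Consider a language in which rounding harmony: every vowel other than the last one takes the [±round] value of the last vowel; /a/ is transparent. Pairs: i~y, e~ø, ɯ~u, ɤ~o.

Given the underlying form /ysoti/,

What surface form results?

[isɤti]

/y/ harmonizes with /i/ ([-round]) → [i]
/o/ harmonizes with /i/ ([-round]) → [ɤ]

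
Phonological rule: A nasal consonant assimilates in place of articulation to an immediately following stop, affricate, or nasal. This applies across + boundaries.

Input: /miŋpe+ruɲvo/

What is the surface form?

[mimpe+ruɲvo]

/ŋ/ before /p/ (labial) → [m]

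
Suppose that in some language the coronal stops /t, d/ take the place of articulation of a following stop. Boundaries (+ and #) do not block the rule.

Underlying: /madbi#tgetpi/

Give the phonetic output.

/d/ before /b/ (labial) → [b]
/t/ before /g/ (velar) → [k]
/t/ before /p/ (labial) → [p]

[mabbi#kgeppi]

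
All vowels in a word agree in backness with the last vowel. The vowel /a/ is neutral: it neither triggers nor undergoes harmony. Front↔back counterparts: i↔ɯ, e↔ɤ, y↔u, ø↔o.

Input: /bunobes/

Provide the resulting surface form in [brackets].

/u/ harmonizes with /e/ ([-back]) → [y]
/o/ harmonizes with /e/ ([-back]) → [ø]

[bynøbes]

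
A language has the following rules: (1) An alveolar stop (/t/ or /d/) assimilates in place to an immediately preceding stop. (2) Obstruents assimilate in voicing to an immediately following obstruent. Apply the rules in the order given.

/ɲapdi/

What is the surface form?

[ɲabbi]

Rule 1: /d/ after /p/ (labial) → [b]
After rule 1: ɲapbi
Rule 2: /p/ before /b/ (voiced) → [b]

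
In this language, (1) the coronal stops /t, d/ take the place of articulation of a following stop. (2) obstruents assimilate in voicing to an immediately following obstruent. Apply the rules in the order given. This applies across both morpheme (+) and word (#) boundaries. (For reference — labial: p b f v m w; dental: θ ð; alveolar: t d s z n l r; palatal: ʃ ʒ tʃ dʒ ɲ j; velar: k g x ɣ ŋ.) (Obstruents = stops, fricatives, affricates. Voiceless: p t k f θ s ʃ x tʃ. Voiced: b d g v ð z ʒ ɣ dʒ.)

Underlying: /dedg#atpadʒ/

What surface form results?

[degg#appadʒ]

Rule 1: /d/ before /g/ (velar) → [g]
Rule 1: /t/ before /p/ (labial) → [p]
After rule 1: degg#appadʒ
Rule 2: no segment meets the rule's conditions; no change.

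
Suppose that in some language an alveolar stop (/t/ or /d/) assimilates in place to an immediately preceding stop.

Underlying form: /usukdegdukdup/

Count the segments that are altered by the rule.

/d/ after /k/ (velar) → [g]
/d/ after /g/ (velar) → [g]
/d/ after /k/ (velar) → [g]
3 segments change.

3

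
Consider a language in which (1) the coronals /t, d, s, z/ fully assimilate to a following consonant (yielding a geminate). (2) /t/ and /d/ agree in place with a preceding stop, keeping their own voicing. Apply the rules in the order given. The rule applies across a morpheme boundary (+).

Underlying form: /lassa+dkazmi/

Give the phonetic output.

[lassa+kkammi]

Rule 1: /d/ before /k/ → [k] (total assimilation)
Rule 1: /z/ before /m/ → [m] (total assimilation)
After rule 1: lassa+kkammi
Rule 2: no segment meets the rule's conditions; no change.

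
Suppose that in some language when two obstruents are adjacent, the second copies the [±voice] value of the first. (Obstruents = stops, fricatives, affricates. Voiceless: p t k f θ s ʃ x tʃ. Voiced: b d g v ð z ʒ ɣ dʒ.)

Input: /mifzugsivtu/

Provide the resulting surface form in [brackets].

/z/ after /f/ (voiceless) → [s]
/s/ after /g/ (voiced) → [z]
/t/ after /v/ (voiced) → [d]

[mifsugzivdu]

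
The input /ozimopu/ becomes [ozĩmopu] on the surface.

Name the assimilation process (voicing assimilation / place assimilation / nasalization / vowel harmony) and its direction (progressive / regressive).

/i/→[ĩ].
Each target copies a feature from the following segment, so the direction is regressive.

nasalization, regressive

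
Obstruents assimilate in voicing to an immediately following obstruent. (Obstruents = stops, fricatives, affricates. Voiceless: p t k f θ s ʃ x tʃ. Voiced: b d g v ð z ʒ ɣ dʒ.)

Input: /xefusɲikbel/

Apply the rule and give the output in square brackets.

[xefusɲigbel]

/k/ before /b/ (voiced) → [g]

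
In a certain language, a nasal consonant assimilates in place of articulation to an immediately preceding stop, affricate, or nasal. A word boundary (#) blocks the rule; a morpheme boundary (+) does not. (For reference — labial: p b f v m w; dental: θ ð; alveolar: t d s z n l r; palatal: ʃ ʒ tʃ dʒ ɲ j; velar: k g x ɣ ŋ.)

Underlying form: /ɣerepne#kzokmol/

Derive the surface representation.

[ɣerepme#kzokŋol]

/n/ after /p/ (labial) → [m]
/m/ after /k/ (velar) → [ŋ]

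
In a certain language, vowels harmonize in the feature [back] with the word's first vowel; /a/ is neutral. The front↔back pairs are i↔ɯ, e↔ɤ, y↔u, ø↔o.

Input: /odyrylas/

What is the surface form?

/y/ harmonizes with /o/ ([+back]) → [u]
/y/ harmonizes with /o/ ([+back]) → [u]

[odurulas]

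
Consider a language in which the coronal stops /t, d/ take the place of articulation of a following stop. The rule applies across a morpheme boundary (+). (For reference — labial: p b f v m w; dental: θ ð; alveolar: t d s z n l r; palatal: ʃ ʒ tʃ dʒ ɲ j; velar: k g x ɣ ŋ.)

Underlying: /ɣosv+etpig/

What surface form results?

/t/ before /p/ (labial) → [p]

[ɣosv+eppig]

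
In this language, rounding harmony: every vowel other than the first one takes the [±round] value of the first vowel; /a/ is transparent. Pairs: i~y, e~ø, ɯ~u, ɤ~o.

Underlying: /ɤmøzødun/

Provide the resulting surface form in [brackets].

[ɤmezedɯn]

/ø/ harmonizes with /ɤ/ ([-round]) → [e]
/ø/ harmonizes with /ɤ/ ([-round]) → [e]
/u/ harmonizes with /ɤ/ ([-round]) → [ɯ]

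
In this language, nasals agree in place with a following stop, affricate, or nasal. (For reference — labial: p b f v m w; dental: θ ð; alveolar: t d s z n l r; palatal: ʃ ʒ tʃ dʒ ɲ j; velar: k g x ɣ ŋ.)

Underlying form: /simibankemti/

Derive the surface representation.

/n/ before /k/ (velar) → [ŋ]
/m/ before /t/ (alveolar) → [n]

[simibaŋkenti]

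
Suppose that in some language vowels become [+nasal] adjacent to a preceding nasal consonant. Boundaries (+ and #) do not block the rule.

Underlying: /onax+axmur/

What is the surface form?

[onãx+axmũr]

/a/ after nasal /n/ → [ã]
/u/ after nasal /m/ → [ũ]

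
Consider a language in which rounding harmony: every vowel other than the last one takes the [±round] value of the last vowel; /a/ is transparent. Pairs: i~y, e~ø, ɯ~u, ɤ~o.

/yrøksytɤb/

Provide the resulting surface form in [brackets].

/y/ harmonizes with /ɤ/ ([-round]) → [i]
/ø/ harmonizes with /ɤ/ ([-round]) → [e]
/y/ harmonizes with /ɤ/ ([-round]) → [i]

[ireksitɤb]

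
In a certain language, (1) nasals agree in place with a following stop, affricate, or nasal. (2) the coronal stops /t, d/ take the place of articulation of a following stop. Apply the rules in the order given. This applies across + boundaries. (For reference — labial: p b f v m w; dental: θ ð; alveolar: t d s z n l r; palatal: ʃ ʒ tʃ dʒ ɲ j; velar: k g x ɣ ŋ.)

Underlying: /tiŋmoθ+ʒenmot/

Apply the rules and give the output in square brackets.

[timmoθ+ʒemmot]

Rule 1: /ŋ/ before /m/ (labial) → [m]
Rule 1: /n/ before /m/ (labial) → [m]
After rule 1: timmoθ+ʒemmot
Rule 2: no segment meets the rule's conditions; no change.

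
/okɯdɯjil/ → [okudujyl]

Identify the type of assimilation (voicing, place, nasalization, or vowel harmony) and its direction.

/ɯ/→[u] /ɯ/→[u] /i/→[y].
Vowels agree with the first vowel, so the harmony is progressive.

vowel harmony, progressive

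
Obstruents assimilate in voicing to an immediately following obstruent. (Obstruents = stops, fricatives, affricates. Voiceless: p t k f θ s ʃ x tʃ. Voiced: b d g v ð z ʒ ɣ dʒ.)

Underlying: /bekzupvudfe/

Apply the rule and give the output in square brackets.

/k/ before /z/ (voiced) → [g]
/p/ before /v/ (voiced) → [b]
/d/ before /f/ (voiceless) → [t]

[begzubvutfe]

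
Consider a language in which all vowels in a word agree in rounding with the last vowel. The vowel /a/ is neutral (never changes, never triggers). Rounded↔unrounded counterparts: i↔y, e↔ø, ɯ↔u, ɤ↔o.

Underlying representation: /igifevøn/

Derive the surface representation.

[ygyføvøn]

/i/ harmonizes with /ø/ ([+round]) → [y]
/i/ harmonizes with /ø/ ([+round]) → [y]
/e/ harmonizes with /ø/ ([+round]) → [ø]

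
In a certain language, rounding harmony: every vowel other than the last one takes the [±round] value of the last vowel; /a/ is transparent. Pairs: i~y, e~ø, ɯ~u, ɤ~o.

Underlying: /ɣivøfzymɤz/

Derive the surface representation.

/ø/ harmonizes with /ɤ/ ([-round]) → [e]
/y/ harmonizes with /ɤ/ ([-round]) → [i]

[ɣivefzimɤz]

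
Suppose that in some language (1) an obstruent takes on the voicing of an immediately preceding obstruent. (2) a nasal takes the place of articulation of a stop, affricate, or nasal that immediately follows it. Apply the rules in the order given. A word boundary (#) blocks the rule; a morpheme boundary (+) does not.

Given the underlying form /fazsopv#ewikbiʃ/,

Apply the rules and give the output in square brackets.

[fazzopf#ewikpiʃ]

Rule 1: /s/ after /z/ (voiced) → [z]
Rule 1: /v/ after /p/ (voiceless) → [f]
Rule 1: /b/ after /k/ (voiceless) → [p]
After rule 1: fazzopf#ewikpiʃ
Rule 2: no segment meets the rule's conditions; no change.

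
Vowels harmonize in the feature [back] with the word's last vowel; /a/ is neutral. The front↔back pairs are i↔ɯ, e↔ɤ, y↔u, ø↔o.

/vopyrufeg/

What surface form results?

/o/ harmonizes with /e/ ([-back]) → [ø]
/u/ harmonizes with /e/ ([-back]) → [y]

[vøpyryfeg]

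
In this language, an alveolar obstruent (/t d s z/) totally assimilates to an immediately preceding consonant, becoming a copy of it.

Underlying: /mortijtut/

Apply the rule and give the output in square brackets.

/t/ after /r/ → [r] (total assimilation)
/t/ after /j/ → [j] (total assimilation)

[morrijjut]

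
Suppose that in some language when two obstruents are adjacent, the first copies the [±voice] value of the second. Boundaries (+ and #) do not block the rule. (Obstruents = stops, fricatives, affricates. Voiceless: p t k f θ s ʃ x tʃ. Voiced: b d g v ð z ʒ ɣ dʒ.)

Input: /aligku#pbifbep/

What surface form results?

/g/ before /k/ (voiceless) → [k]
/p/ before /b/ (voiced) → [b]
/f/ before /b/ (voiced) → [v]

[alikku#bbivbep]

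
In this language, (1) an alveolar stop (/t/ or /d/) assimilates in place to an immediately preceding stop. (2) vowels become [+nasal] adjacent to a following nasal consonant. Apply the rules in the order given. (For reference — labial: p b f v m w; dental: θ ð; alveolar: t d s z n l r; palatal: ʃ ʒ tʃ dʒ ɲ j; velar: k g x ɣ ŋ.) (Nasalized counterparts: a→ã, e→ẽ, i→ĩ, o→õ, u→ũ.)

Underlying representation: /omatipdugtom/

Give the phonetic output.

[õmatipbugkõm]

Rule 1: /d/ after /p/ (labial) → [b]
Rule 1: /t/ after /g/ (velar) → [k]
After rule 1: omatipbugkom
Rule 2: /o/ before nasal /m/ → [õ]
Rule 2: /o/ before nasal /m/ → [õ]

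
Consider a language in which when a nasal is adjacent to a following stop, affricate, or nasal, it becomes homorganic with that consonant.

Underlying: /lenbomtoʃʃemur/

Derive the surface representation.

[lembontoʃʃemur]

/n/ before /b/ (labial) → [m]
/m/ before /t/ (alveolar) → [n]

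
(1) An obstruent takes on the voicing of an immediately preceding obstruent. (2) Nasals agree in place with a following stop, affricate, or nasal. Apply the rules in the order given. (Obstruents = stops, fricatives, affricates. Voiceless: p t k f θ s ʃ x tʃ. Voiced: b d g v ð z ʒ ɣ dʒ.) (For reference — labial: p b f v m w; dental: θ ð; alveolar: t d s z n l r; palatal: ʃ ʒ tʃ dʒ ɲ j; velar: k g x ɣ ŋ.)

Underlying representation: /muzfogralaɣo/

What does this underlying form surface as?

[muzvogralaɣo]

Rule 1: /f/ after /z/ (voiced) → [v]
After rule 1: muzvogralaɣo
Rule 2: no segment meets the rule's conditions; no change.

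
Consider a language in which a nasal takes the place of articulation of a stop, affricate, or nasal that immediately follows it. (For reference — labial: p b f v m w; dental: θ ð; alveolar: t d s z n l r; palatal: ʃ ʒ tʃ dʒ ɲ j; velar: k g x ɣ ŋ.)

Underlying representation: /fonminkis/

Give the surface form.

/n/ before /m/ (labial) → [m]
/n/ before /k/ (velar) → [ŋ]

[fommiŋkis]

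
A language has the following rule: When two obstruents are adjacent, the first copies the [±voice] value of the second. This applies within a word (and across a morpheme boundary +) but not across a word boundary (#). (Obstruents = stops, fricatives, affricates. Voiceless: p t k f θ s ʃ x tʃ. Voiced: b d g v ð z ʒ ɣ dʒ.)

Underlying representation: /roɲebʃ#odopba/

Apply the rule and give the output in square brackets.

[roɲepʃ#odobba]

/b/ before /ʃ/ (voiceless) → [p]
/p/ before /b/ (voiced) → [b]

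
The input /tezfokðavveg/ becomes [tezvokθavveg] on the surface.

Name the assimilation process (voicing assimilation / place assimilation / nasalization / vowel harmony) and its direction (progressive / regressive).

/f/→[v] /ð/→[θ].
Each target copies a feature from the preceding segment, so the direction is progressive.

voicing assimilation, progressive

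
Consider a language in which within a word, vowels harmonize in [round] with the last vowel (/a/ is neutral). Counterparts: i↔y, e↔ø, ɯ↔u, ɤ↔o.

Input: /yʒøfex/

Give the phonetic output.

/y/ harmonizes with /e/ ([-round]) → [i]
/ø/ harmonizes with /e/ ([-round]) → [e]

[iʒefex]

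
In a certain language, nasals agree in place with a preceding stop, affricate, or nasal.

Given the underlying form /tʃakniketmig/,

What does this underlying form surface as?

[tʃakŋiketnig]

/n/ after /k/ (velar) → [ŋ]
/m/ after /t/ (alveolar) → [n]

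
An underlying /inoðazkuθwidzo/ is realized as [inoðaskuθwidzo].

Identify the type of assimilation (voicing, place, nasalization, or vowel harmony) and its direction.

/z/→[s].
Each target copies a feature from the following segment, so the direction is regressive.

voicing assimilation, regressive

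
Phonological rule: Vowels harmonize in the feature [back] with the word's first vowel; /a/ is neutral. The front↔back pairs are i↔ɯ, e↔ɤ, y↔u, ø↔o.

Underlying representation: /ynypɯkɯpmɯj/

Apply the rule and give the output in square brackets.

/ɯ/ harmonizes with /y/ ([-back]) → [i]
/ɯ/ harmonizes with /y/ ([-back]) → [i]
/ɯ/ harmonizes with /y/ ([-back]) → [i]

[ynypikipmij]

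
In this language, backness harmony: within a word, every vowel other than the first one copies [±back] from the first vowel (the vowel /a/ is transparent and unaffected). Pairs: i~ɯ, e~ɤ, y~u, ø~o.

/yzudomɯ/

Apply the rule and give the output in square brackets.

/u/ harmonizes with /y/ ([-back]) → [y]
/o/ harmonizes with /y/ ([-back]) → [ø]
/ɯ/ harmonizes with /y/ ([-back]) → [i]

[yzydømi]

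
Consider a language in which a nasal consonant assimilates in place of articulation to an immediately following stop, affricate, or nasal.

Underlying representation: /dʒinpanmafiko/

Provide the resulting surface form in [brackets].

/n/ before /p/ (labial) → [m]
/n/ before /m/ (labial) → [m]

[dʒimpammafiko]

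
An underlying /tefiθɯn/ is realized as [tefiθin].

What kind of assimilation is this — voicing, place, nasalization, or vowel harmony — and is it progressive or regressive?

vowel harmony, progressive

/ɯ/→[i].
Vowels agree with the first vowel, so the harmony is progressive.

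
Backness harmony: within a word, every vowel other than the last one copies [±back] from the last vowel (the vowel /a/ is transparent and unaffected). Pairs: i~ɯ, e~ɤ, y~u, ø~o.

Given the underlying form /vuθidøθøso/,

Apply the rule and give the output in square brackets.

[vuθɯdoθoso]

/i/ harmonizes with /o/ ([+back]) → [ɯ]
/ø/ harmonizes with /o/ ([+back]) → [o]
/ø/ harmonizes with /o/ ([+back]) → [o]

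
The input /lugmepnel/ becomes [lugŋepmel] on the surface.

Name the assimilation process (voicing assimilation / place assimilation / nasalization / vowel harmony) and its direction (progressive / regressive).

place assimilation, progressive

/m/→[ŋ] /n/→[m].
Each target copies a feature from the preceding segment, so the direction is progressive.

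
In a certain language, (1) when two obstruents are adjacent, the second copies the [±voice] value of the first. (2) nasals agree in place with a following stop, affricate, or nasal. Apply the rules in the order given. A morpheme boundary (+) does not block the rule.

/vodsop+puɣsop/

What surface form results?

[vodzop+puɣzop]

Rule 1: /s/ after /d/ (voiced) → [z]
Rule 1: /s/ after /ɣ/ (voiced) → [z]
After rule 1: vodzop+puɣzop
Rule 2: no segment meets the rule's conditions; no change.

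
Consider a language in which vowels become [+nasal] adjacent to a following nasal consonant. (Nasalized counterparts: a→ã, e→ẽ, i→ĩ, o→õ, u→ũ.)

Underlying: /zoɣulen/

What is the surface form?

/e/ before nasal /n/ → [ẽ]

[zoɣulẽn]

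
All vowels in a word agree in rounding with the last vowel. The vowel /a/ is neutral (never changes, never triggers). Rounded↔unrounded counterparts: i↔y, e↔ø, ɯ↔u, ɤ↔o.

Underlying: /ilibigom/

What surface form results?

[ylybygom]

/i/ harmonizes with /o/ ([+round]) → [y]
/i/ harmonizes with /o/ ([+round]) → [y]
/i/ harmonizes with /o/ ([+round]) → [y]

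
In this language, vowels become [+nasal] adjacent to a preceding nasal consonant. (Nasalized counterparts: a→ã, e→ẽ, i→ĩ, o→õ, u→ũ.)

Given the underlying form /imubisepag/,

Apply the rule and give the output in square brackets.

[imũbisepag]

/u/ after nasal /m/ → [ũ]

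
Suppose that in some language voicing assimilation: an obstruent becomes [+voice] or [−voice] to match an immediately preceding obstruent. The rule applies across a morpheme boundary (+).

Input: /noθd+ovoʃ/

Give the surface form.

/d/ after /θ/ (voiceless) → [t]

[noθt+ovoʃ]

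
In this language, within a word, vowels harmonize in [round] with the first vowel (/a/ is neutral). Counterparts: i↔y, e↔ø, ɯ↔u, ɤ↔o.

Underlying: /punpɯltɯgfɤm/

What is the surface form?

/ɯ/ harmonizes with /u/ ([+round]) → [u]
/ɯ/ harmonizes with /u/ ([+round]) → [u]
/ɤ/ harmonizes with /u/ ([+round]) → [o]

[punpultugfom]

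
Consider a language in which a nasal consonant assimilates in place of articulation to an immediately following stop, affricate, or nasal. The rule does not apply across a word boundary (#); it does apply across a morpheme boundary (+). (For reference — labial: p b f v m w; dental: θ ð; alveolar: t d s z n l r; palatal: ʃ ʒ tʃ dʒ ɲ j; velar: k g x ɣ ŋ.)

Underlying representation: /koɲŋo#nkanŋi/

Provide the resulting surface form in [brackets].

/ɲ/ before /ŋ/ (velar) → [ŋ]
/n/ before /k/ (velar) → [ŋ]
/n/ before /ŋ/ (velar) → [ŋ]

[koŋŋo#ŋkaŋŋi]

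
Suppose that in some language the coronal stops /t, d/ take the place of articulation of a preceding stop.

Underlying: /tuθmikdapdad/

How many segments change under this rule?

2

/d/ after /k/ (velar) → [g]
/d/ after /p/ (labial) → [b]
2 segments change.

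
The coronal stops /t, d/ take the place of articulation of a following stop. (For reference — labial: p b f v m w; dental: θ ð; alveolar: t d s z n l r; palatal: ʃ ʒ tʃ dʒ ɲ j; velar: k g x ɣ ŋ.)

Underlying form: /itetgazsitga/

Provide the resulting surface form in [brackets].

/t/ before /g/ (velar) → [k]
/t/ before /g/ (velar) → [k]

[itekgazsikga]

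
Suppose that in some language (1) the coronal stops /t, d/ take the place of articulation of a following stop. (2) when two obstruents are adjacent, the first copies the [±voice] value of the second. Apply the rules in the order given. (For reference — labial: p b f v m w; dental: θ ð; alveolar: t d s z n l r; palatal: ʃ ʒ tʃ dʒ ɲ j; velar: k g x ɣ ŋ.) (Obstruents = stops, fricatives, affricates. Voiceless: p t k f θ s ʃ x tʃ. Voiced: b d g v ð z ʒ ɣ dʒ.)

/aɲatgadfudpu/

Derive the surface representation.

Rule 1: /t/ before /g/ (velar) → [k]
Rule 1: /d/ before /p/ (labial) → [b]
After rule 1: aɲakgadfubpu
Rule 2: /k/ before /g/ (voiced) → [g]
Rule 2: /d/ before /f/ (voiceless) → [t]
Rule 2: /b/ before /p/ (voiceless) → [p]

[aɲaggatfuppu]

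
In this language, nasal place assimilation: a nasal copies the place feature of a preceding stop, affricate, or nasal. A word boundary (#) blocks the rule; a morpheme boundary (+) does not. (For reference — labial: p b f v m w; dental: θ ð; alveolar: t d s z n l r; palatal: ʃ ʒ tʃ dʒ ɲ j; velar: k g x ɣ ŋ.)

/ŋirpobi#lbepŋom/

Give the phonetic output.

[ŋirpobi#lbepmom]

/ŋ/ after /p/ (labial) → [m]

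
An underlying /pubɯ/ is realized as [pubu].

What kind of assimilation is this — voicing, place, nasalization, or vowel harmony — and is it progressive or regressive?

vowel harmony, progressive

/ɯ/→[u].
Vowels agree with the first vowel, so the harmony is progressive.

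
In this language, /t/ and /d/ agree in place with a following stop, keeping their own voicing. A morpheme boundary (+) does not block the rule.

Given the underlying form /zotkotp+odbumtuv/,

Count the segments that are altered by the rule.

/t/ before /k/ (velar) → [k]
/t/ before /p/ (labial) → [p]
/d/ before /b/ (labial) → [b]
3 segments change.

3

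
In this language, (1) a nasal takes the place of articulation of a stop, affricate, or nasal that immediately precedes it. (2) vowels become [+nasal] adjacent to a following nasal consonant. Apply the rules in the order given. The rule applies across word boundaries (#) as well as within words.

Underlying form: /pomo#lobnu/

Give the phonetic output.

[põmo#lobmu]

Rule 1: /n/ after /b/ (labial) → [m]
After rule 1: pomo#lobmu
Rule 2: /o/ before nasal /m/ → [õ]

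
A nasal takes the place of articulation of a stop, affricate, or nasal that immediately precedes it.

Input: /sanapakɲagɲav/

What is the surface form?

[sanapakŋagŋav]

/ɲ/ after /k/ (velar) → [ŋ]
/ɲ/ after /g/ (velar) → [ŋ]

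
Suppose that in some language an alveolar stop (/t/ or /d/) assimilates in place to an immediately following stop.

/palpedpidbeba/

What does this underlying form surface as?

[palpebpibbeba]

/d/ before /p/ (labial) → [b]
/d/ before /b/ (labial) → [b]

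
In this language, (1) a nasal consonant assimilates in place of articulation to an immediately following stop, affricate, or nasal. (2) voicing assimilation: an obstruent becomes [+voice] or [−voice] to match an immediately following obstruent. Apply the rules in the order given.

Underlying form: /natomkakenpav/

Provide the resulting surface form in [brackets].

Rule 1: /m/ before /k/ (velar) → [ŋ]
Rule 1: /n/ before /p/ (labial) → [m]
After rule 1: natoŋkakempav
Rule 2: no segment meets the rule's conditions; no change.

[natoŋkakempav]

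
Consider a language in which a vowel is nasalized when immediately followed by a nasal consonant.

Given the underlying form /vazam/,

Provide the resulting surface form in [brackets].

/a/ before nasal /m/ → [ã]

[vazãm]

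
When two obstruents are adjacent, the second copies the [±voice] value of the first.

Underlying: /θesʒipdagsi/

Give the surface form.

[θesʃiptagzi]

/ʒ/ after /s/ (voiceless) → [ʃ]
/d/ after /p/ (voiceless) → [t]
/s/ after /g/ (voiced) → [z]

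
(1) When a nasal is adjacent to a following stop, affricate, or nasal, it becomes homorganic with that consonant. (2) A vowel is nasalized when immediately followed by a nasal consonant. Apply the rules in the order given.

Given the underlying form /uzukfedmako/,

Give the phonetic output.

[uzukfedmako]

Rule 1: no segment meets the rule's conditions; no change.
After rule 1: uzukfedmako
Rule 2: no segment meets the rule's conditions; no change.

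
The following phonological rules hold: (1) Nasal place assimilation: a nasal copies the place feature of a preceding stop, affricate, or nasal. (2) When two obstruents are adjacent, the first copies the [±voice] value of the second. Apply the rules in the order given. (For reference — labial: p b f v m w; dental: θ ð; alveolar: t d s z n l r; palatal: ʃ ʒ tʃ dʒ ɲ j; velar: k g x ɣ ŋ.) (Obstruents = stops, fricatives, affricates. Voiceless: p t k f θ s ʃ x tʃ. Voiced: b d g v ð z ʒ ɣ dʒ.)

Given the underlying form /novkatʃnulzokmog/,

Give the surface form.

[nofkatʃɲulzokŋog]

Rule 1: /n/ after /tʃ/ (palatal) → [ɲ]
Rule 1: /m/ after /k/ (velar) → [ŋ]
After rule 1: novkatʃɲulzokŋog
Rule 2: /v/ before /k/ (voiceless) → [f]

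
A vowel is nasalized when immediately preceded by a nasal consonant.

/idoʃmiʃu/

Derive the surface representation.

[idoʃmĩʃu]

/i/ after nasal /m/ → [ĩ]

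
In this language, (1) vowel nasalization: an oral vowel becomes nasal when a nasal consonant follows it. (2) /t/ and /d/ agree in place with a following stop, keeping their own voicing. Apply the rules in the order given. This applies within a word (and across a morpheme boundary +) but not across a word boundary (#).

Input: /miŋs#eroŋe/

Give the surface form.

[mĩŋs#erõŋe]

Rule 1: /i/ before nasal /ŋ/ → [ĩ]
Rule 1: /o/ before nasal /ŋ/ → [õ]
After rule 1: mĩŋs#erõŋe
Rule 2: no segment meets the rule's conditions; no change.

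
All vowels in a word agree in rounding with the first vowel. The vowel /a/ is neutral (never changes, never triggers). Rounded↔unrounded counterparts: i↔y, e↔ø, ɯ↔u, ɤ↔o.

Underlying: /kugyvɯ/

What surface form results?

[kugyvu]

/ɯ/ harmonizes with /u/ ([+round]) → [u]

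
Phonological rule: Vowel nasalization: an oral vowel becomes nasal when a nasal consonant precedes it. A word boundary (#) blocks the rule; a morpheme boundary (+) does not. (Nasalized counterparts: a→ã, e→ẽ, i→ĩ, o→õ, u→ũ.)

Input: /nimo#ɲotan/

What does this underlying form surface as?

[nĩmõ#ɲõtan]

/i/ after nasal /n/ → [ĩ]
/o/ after nasal /m/ → [õ]
/o/ after nasal /ɲ/ → [õ]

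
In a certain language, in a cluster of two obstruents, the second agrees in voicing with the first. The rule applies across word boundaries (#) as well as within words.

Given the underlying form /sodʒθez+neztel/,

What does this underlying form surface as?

/θ/ after /dʒ/ (voiced) → [ð]
/t/ after /z/ (voiced) → [d]

[sodʒðez+nezdel]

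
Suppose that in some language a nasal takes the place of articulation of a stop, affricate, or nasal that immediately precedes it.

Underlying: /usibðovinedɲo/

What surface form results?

/ɲ/ after /d/ (alveolar) → [n]

[usibðovinedno]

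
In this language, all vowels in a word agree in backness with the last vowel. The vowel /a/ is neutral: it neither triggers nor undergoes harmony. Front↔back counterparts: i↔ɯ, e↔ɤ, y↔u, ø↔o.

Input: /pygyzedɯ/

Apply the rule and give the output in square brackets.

[puguzɤdɯ]

/y/ harmonizes with /ɯ/ ([+back]) → [u]
/y/ harmonizes with /ɯ/ ([+back]) → [u]
/e/ harmonizes with /ɯ/ ([+back]) → [ɤ]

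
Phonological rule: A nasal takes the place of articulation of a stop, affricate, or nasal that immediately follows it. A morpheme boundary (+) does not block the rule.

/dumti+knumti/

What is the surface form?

[dunti+knunti]

/m/ before /t/ (alveolar) → [n]
/m/ before /t/ (alveolar) → [n]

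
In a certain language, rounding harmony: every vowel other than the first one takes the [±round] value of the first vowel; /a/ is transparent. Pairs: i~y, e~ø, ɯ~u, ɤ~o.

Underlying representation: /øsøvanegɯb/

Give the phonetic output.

/e/ harmonizes with /ø/ ([+round]) → [ø]
/ɯ/ harmonizes with /ø/ ([+round]) → [u]

[øsøvanøgub]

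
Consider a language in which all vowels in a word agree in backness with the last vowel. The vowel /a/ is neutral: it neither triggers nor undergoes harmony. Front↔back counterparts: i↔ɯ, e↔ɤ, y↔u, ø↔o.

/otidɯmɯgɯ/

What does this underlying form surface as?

[otɯdɯmɯgɯ]

/i/ harmonizes with /ɯ/ ([+back]) → [ɯ]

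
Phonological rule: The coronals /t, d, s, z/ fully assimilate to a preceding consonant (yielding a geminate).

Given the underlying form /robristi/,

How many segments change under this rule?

1

/t/ after /s/ → [s] (total assimilation)
1 segment changes.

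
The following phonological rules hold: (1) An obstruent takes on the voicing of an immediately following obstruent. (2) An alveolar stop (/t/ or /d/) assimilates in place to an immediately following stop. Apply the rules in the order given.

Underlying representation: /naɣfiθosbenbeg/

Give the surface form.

[naxfiθozbenbeg]

Rule 1: /ɣ/ before /f/ (voiceless) → [x]
Rule 1: /s/ before /b/ (voiced) → [z]
After rule 1: naxfiθozbenbeg
Rule 2: no segment meets the rule's conditions; no change.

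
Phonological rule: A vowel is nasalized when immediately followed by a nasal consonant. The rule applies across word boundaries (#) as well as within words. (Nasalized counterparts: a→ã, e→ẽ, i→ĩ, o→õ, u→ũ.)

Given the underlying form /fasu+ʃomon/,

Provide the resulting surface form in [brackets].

/o/ before nasal /m/ → [õ]
/o/ before nasal /n/ → [õ]

[fasu+ʃõmõn]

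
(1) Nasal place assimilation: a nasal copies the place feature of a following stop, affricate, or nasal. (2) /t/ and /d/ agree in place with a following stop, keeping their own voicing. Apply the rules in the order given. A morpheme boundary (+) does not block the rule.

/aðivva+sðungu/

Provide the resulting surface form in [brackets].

Rule 1: /n/ before /g/ (velar) → [ŋ]
After rule 1: aðivva+sðuŋgu
Rule 2: no segment meets the rule's conditions; no change.

[aðivva+sðuŋgu]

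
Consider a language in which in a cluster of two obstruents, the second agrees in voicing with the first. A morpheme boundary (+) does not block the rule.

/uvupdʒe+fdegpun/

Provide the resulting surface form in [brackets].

[uvuptʃe+ftegbun]

/dʒ/ after /p/ (voiceless) → [tʃ]
/d/ after /f/ (voiceless) → [t]
/p/ after /g/ (voiced) → [b]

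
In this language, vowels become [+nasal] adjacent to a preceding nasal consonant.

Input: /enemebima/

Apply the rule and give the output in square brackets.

[enẽmẽbimã]

/e/ after nasal /n/ → [ẽ]
/e/ after nasal /m/ → [ẽ]
/a/ after nasal /m/ → [ã]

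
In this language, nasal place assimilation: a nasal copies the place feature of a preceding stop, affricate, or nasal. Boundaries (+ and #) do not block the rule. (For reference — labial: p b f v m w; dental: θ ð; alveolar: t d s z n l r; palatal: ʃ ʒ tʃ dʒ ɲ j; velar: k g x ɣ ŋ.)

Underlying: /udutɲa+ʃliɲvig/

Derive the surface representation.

/ɲ/ after /t/ (alveolar) → [n]

[udutna+ʃliɲvig]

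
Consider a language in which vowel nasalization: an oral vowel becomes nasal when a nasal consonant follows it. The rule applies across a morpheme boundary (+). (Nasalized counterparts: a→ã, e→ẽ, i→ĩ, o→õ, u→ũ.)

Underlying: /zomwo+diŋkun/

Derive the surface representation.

[zõmwo+dĩŋkũn]

/o/ before nasal /m/ → [õ]
/i/ before nasal /ŋ/ → [ĩ]
/u/ before nasal /n/ → [ũ]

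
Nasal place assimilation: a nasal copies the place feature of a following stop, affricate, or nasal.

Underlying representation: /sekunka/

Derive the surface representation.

[sekuŋka]

/n/ before /k/ (velar) → [ŋ]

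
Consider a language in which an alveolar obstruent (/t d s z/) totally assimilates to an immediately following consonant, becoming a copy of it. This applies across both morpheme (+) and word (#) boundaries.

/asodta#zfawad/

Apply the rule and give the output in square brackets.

[asotta#ffawad]

/d/ before /t/ → [t] (total assimilation)
/z/ before /f/ → [f] (total assimilation)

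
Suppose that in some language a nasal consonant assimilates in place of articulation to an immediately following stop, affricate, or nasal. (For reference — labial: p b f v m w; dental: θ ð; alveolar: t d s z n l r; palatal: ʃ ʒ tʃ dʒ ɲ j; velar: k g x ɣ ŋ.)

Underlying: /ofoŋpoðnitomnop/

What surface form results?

[ofompoðnitonnop]

/ŋ/ before /p/ (labial) → [m]
/m/ before /n/ (alveolar) → [n]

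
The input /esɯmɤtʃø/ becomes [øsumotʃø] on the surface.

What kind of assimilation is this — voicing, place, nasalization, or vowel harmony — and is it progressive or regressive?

vowel harmony, regressive

/e/→[ø] /ɯ/→[u] /ɤ/→[o].
Vowels agree with the last vowel, so the harmony is regressive.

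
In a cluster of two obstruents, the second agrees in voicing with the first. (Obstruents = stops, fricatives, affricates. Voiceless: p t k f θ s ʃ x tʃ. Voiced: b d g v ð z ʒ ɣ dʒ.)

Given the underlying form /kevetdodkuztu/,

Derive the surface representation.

/d/ after /t/ (voiceless) → [t]
/k/ after /d/ (voiced) → [g]
/t/ after /z/ (voiced) → [d]

[kevettodguzdu]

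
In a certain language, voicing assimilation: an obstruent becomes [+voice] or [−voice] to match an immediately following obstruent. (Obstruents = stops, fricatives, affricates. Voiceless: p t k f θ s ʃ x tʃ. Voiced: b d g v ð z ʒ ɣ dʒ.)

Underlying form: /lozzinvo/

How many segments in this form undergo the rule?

0

No segment meets the rule's conditions.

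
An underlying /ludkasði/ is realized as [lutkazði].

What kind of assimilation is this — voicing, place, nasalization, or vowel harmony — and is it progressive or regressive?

/d/→[t] /s/→[z].
Each target copies a feature from the following segment, so the direction is regressive.

voicing assimilation, regressive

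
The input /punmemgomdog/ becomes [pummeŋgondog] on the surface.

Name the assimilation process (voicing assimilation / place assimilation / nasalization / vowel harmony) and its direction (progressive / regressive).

place assimilation, regressive

/n/→[m] /m/→[ŋ] /m/→[n].
Each target copies a feature from the following segment, so the direction is regressive.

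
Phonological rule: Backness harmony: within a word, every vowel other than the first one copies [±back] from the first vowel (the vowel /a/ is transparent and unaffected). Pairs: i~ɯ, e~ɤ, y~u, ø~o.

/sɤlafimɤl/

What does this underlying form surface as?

/i/ harmonizes with /ɤ/ ([+back]) → [ɯ]

[sɤlafɯmɤl]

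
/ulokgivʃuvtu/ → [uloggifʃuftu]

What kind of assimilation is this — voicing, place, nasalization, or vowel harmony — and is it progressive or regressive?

voicing assimilation, regressive

/k/→[g] /v/→[f] /v/→[f].
Each target copies a feature from the following segment, so the direction is regressive.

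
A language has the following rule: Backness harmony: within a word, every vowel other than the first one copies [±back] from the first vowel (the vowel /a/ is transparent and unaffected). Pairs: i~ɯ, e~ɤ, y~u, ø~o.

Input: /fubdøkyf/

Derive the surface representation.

/ø/ harmonizes with /u/ ([+back]) → [o]
/y/ harmonizes with /u/ ([+back]) → [u]

[fubdokuf]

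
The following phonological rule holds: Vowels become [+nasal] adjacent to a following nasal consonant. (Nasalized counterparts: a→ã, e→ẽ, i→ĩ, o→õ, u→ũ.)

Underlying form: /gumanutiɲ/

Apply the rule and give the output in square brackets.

[gũmãnutĩɲ]

/u/ before nasal /m/ → [ũ]
/a/ before nasal /n/ → [ã]
/i/ before nasal /ɲ/ → [ĩ]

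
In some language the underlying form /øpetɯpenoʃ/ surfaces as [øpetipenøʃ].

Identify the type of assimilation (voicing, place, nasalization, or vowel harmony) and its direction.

/ɯ/→[i] /o/→[ø].
Vowels agree with the first vowel, so the harmony is progressive.

vowel harmony, progressive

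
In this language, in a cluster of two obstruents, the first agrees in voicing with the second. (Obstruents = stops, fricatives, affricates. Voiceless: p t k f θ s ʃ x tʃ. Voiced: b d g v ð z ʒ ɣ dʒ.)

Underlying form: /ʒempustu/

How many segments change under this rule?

No segment meets the rule's conditions.

0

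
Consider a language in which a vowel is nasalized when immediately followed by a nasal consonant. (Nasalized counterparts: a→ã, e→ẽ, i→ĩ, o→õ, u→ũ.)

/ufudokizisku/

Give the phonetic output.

no segment meets the rule's conditions; no change.

[ufudokizisku]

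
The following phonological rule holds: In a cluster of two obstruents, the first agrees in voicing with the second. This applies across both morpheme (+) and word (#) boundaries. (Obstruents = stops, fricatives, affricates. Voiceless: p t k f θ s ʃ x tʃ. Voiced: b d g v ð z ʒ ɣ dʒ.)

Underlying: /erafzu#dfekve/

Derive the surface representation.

[eravzu#tfegve]

/f/ before /z/ (voiced) → [v]
/d/ before /f/ (voiceless) → [t]
/k/ before /v/ (voiced) → [g]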